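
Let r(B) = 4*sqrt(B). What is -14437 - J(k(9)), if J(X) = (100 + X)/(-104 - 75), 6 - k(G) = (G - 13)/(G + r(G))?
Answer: -54266453/3759 ≈ -14436.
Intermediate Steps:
k(G) = 6 - (-13 + G)/(G + 4*sqrt(G)) (k(G) = 6 - (G - 13)/(G + 4*sqrt(G)) = 6 - (-13 + G)/(G + 4*sqrt(G)))
J(X) = -100/179 - X/179 (J(X) = (100 + X)/(-179) = (100 + X)*(-1/179) = -100/179 - X/179)
-14437 - J(k(9)) = -14437 - (-100/179 - (13 + 5*9 + 24*sqrt(9))/(179*(9 + 4*sqrt(9)))) = -14437 - (-100/179 - (13 + 45 + 24*3)/(179*(9 + 4*3))) = -14437 - (-100/179 - (13 + 45 + 72)/(179*(9 + 12))) = -14437 - (-100/179 - 130/(179*21)) = -14437 - (-100/179 - 130/3759) = -14437 - 1*(-2230/3759) = -14437 + 2230/3759 = -54266453/3759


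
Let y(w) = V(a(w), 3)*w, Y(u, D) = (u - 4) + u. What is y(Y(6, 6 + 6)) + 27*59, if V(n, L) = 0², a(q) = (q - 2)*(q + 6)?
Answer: 1593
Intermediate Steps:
a(q) = (-2 + q)*(6 + q)
V(n, L) = 0
Y(u, D) = -4 + 2*u (Y(u, D) = (-4 + u) + u = -4 + 2*u)
y(w) = 0 (y(w) = 0*w = 0)
y(Y(6, 6 + 6)) + 27*59 = 0 + 27*59 = 0 + 1593 = 1593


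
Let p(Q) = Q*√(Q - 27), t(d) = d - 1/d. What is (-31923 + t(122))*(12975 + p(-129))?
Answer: -50339405925/122 + 500484267*I*√39/61 ≈ -4.1262e+8 + 5.1238e+7*I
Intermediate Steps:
p(Q) = Q*√(-27 + Q)
(-31923 + t(122))*(12975 + p(-129)) = (-31923 + (122 - 1/122))*(12975 - 129*√(-27 - 129)) = (-31923 + (122 - 1*1/122))*(12975 - 258*I*√39) = (-31923 + (122 - 1/122))*(12975 - 258*I*√39) = (-31923 + 14883/122)*(12975 - 258*I*√39) = -3879723*(12975 - 258*I*√39)/122 = -50339405925/122 + 500484267*I*√39/61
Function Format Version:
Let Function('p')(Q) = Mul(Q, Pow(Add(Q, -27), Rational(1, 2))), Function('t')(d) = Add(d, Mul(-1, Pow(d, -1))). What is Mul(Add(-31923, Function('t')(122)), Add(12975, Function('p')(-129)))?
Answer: Add(Rational(-50339405925, 122), Mul(Rational(500484267, 61), I, Pow(39, Rational(1, 2)))) ≈ Add(-4.1262e+8, Mul(5.1238e+7, I))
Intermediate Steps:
Function('p')(Q) = Mul(Q, Pow(Add(-27, Q), Rational(1, 2)))
Mul(Add(-31923, Function('t')(122)), Add(12975, Function('p')(-129))) = Mul(Add(-31923, Add(122, Mul(-1, Pow(122, -1)))), Add(12975, Mul(-129, Pow(Add(-27, -129), Rational(1, 2))))) = Mul(Add(-31923, Add(122, Mul(-1, Rational(1, 122)))), Add(12975, Mul(-129, Pow(-156, Rational(1, 2))))) = Mul(Add(-31923, Add(122, Rational(-1, 122))), Add(12975, Mul(-129, Mul(2, I, Pow(39, Rational(1, 2)))))) = Mul(Add(-31923, Rational(14883, 122)), Add(12975, Mul(-258, I, Pow(39, Rational(1, 2))))) = Mul(Rational(-3879723, 122), Add(12975, Mul(-258, I, Pow(39, Rational(1, 2))))) = Add(Rational(-50339405925, 122), Mul(Rational(500484267, 61), I, Pow(39, Rational(1, 2))))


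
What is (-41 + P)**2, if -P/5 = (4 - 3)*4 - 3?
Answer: 2116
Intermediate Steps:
P = -5 (P = -5*((4 - 3)*4 - 3) = -5*(1*4 - 3) = -5*(4 - 3) = -5*1 = -5)
(-41 + P)**2 = (-41 - 5)**2 = (-46)**2 = 2116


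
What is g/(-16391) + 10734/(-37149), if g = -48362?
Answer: 540219648/202969753 ≈ 2.6616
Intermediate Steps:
g/(-16391) + 10734/(-37149) = -48362/(-16391) + 10734/(-37149) = -48362*(-1/16391) + 10734*(-1/37149) = 48362/16391 - 3578/12383 = 540219648/202969753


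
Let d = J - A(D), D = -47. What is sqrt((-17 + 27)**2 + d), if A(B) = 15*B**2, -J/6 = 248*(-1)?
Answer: I*sqrt(31547) ≈ 177.61*I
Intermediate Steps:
J = 1488 (J = -1488*(-1) = -6*(-248) = 1488)
d = -31647 (d = 1488 - 15*(-47)**2 = 1488 - 15*2209 = 1488 - 1*33135 = 1488 - 33135 = -31647)
sqrt((-17 + 27)**2 + d) = sqrt((-17 + 27)**2 - 31647) = sqrt(10**2 - 31647) = sqrt(100 - 31647) = sqrt(-31547) = I*sqrt(31547)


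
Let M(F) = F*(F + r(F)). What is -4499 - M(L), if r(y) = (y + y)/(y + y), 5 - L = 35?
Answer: -5369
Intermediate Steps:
L = -30 (L = 5 - 1*35 = 5 - 35 = -30)
r(y) = 1 (r(y) = (2*y)/((2*y)) = (2*y)*(1/(2*y)) = 1)
M(F) = F*(1 + F) (M(F) = F*(F + 1) = F*(1 + F))
-4499 - M(L) = -4499 - (-30)*(1 - 30) = -4499 - (-30)*(-29) = -4499 - 1*870 = -4499 - 870 = -5369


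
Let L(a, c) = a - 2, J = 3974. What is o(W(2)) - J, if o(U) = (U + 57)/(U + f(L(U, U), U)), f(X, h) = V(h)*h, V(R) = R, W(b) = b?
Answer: -23785/6 ≈ -3964.2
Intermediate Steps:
L(a, c) = -2 + a
f(X, h) = h² (f(X, h) = h*h = h²)
o(U) = (57 + U)/(U + U²) (o(U) = (U + 57)/(U + U²) = (57 + U)/(U + U²))
o(W(2)) - J = (57 + 2)/(2*(1 + 2)) - 1*3974 = (½)*59/3 - 3974 = (½)*(⅓)*59 - 3974 = 59/6 - 3974 = -23785/6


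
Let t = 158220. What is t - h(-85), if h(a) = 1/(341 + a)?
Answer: 40504319/256 ≈ 1.5822e+5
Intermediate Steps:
t - h(-85) = 158220 - 1/(341 - 85) = 158220 - 1/256 = 40504319/256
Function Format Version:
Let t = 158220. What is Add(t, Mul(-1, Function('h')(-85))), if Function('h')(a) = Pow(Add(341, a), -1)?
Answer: Rational(40504319, 256) ≈ 1.5822e+5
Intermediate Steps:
Add(t, Mul(-1, Function('h')(-85))) = Add(158220, Mul(-1, Pow(Add(341, -85), -1))) = Add(158220, Mul(-1, Pow(256, -1))) = Add(158220, Mul(-1, Rational(1, 256))) = Add(158220, Rational(-1, 256)) = Rational(40504319, 256)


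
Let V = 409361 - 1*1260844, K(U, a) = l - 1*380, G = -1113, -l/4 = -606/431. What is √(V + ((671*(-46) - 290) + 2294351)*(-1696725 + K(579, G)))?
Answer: I*√713483419888722958/431 ≈ 1.9598e+6*I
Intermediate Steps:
l = 2424/431 (l = -(-2424)/431 = -4*(-606/431) = 2424/431 ≈ 5.6241)
K(U, a) = -161356/431 (K(U, a) = 2424/431 - 1*380 = 2424/431 - 380 = -161356/431)
V = -851483 (V = 409361 - 1260844 = -851483)
√(V + ((671*(-46) - 290) + 2294351)*(-1696725 + K(579, G))) = √(-851483 + ((671*(-46) - 290) + 2294351)*(-1696725 - 161356/431)) = √(-851483 + ((-30866 - 290) + 2294351)*(-731449831/431)) = √(-851483 + (-31156 + 2294351)*(-731449831/431)) = √(-851483 + 2263195*(-731449831/431)) = √(-851483 - 1655413600270045/431) = √(-1655413967259218/431) = I*√713483419888722958/431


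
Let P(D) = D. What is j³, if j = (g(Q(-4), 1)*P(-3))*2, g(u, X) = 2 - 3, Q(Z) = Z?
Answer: 216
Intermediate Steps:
g(u, X) = -1
j = 6 (j = -1*(-3)*2 = 3*2 = 6)
j³ = 6³ = 216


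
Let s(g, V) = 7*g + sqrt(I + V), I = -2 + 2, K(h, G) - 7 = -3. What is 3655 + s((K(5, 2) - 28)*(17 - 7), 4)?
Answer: 1977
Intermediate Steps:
K(h, G) = 4 (K(h, G) = 7 - 3 = 4)
I = 0
s(g, V) = sqrt(V) + 7*g (s(g, V) = 7*g + sqrt(0 + V) = 7*g + sqrt(V) = sqrt(V) + 7*g)
3655 + s((K(5, 2) - 28)*(17 - 7), 4) = 3655 + (sqrt(4) + 7*((4 - 28)*(17 - 7))) = 3655 + (2 + 7*(-24*10)) = 3655 + (2 + 7*(-240)) = 3655 + (2 - 1680) = 3655 - 1678 = 1977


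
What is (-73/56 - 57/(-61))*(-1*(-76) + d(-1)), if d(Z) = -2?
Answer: -46657/1708 ≈ -27.317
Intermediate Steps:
(-73/56 - 57/(-61))*(-1*(-76) + d(-1)) = (-73/56 - 57/(-61))*(-1*(-76) - 2) = (-73*1/56 - 57*(-1/61))*(76 - 2) = (-73/56 + 57/61)*74 = -1261/3416*74 = -46657/1708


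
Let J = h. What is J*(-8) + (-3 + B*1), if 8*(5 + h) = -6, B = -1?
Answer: 42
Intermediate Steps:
h = -23/4 (h = -5 + (1/8)*(-6) = -5 - 3/4 = -23/4 ≈ -5.7500)
J = -23/4 ≈ -5.7500
J*(-8) + (-3 + B*1) = -23/4*(-8) + (-3 - 1*1) = 46 + (-3 - 1) = 46 - 4 = 42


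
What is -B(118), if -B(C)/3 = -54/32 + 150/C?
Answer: -1179/944 ≈ -1.2489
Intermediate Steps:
B(C) = 81/16 - 450/C (B(C) = -3*(-54/32 + 150/C) = -3*(-54*1/32 + 150/C) = -3*(-27/16 + 150/C) = 81/16 - 450/C)
-B(118) = -(81/16 - 450/118) = -(81/16 - 450*1/118) = -(81/16 - 225/59) = -1*1179/944 = -1179/944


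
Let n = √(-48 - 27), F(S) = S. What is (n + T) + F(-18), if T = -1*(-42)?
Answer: 24 + 5*I*√3 ≈ 24.0 + 8.6602*I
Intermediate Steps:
n = 5*I*√3 (n = √(-75) = 5*I*√3 ≈ 8.6602*I)
T = 42
(n + T) + F(-18) = (5*I*√3 + 42) - 18 = (42 + 5*I*√3) - 18 = 24 + 5*I*√3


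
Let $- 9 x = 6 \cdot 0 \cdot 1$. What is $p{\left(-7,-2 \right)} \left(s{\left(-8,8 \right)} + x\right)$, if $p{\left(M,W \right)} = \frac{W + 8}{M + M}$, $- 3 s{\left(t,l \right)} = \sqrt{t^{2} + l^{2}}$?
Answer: $\frac{8 \sqrt{2}}{7} \approx 1.6162$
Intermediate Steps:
$s{\left(t,l \right)} = - \frac{\sqrt{l^{2} + t^{2}}}{3}$ ($s{\left(t,l \right)} = - \frac{\sqrt{t^{2} + l^{2}}}{3} = - \frac{\sqrt{l^{2} + t^{2}}}{3}$)
$p{\left(M,W \right)} = \frac{8 + W}{2 M}$
$x = 0$ ($x = - \frac{6 \cdot 0 \cdot 1}{9} = - \frac{0 \cdot 1}{9} = \left(- \frac{1}{9}\right) 0 = 0$)
$p{\left(-7,-2 \right)} \left(s{\left(-8,8 \right)} + x\right) = \frac{8 - 2}{2 \left(-7\right)} \left(- \frac{\sqrt{8^{2} + \left(-8\right)^{2}}}{3} + 0\right) = \frac{1}{2} \left(- \frac{1}{7}\right) 6 \left(- \frac{\sqrt{64 + 64}}{3} + 0\right) = - \frac{3 \left(- \frac{\sqrt{128}}{3} + 0\right)}{7} = - \frac{3 \left(- \frac{8 \sqrt{2}}{3} + 0\right)}{7} = - \frac{3 \left(- \frac{8 \sqrt{2}}{3}\right)}{7} = \frac{8 \sqrt{2}}{7}$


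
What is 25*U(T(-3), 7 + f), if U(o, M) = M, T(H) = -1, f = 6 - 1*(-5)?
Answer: 450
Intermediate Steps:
f = 11 (f = 6 + 5 = 11)
25*U(T(-3), 7 + f) = 25*(7 + 11) = 25*18 = 450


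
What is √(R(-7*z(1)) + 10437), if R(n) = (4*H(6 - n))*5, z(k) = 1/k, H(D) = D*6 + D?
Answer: √12257 ≈ 110.71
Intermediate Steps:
H(D) = 7*D (H(D) = 6*D + D = 7*D)
R(n) = 840 - 140*n (R(n) = (4*(7*(6 - n)))*5 = (4*(42 - 7*n))*5 = (168 - 28*n)*5 = 840 - 140*n)
√(R(-7*z(1)) + 10437) = √((840 - (-980)/1) + 10437) = √((840 - (-980)) + 10437) = √((840 - 140*(-7)) + 10437) = √((840 + 980) + 10437) = √(1820 + 10437) = √12257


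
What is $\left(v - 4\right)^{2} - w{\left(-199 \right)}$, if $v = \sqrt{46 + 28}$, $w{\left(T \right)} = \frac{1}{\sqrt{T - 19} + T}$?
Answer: $\frac{3583909}{39819} - 8 \sqrt{74} + \frac{i \sqrt{218}}{39819} \approx 21.186 + 0.0003708 i$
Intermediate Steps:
$w{\left(T \right)} = \frac{1}{T + \sqrt{-19 + T}}$ ($w{\left(T \right)} = \frac{1}{\sqrt{-19 + T} + T} = \frac{1}{T + \sqrt{-19 + T}}$)
$v = \sqrt{74} \approx 8.6023$
$\left(v - 4\right)^{2} - w{\left(-199 \right)} = \left(\sqrt{74} - 4\right)^{2} - \frac{1}{-199 + \sqrt{-19 - 199}} = \left(-4 + \sqrt{74}\right)^{2} - \frac{1}{-199 + \sqrt{-218}} = \left(-4 + \sqrt{74}\right)^{2} - \frac{1}{-199 + i \sqrt{218}}$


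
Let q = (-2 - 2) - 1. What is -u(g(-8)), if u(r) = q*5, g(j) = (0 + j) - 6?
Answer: 25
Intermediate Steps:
q = -5 (q = -4 - 1 = -5)
g(j) = -6 + j (g(j) = j - 6 = -6 + j)
u(r) = -25 (u(r) = -5*5 = -25)
-u(g(-8)) = -1*(-25) = 25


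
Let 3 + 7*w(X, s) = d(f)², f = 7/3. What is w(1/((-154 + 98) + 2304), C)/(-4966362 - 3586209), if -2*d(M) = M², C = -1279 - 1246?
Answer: -1429/19397231028 ≈ -7.3670e-8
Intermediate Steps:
C = -2525
f = 7/3 (f = 7*(⅓) = 7/3 ≈ 2.3333)
d(M) = -M²/2
w(X, s) = 1429/2268 (w(X, s) = -3/7 + (-(7/3)²/2)²/7 = -3/7 + (-½*49/9)²/7 = -3/7 + (-49/18)²/7 = -3/7 + (⅐)*(2401/324) = -3/7 + 343/324 = 1429/2268)
w(1/((-154 + 98) + 2304), C)/(-4966362 - 3586209) = 1429/(2268*(-4966362 - 3586209)) = (1429/2268)/(-8552571) = (1429/2268)*(-1/8552571) = -1429/19397231028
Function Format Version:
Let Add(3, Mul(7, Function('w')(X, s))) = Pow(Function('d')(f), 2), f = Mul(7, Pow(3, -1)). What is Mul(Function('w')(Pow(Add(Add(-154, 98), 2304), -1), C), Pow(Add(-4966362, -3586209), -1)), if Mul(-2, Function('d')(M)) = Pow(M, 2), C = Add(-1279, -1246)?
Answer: Rational(-1429, 19397231028) ≈ -7.3670e-8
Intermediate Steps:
C = -2525
f = Rational(7, 3) (f = Mul(7, Rational(1, 3)) = Rational(7, 3) ≈ 2.3333)
Function('d')(M) = Mul(Rational(-1, 2), Pow(M, 2))
Function('w')(X, s) = Rational(1429, 2268) (Function('w')(X, s) = Add(Rational(-3, 7), Mul(Rational(1, 7), Pow(Mul(Rational(-1, 2), Pow(Rational(7, 3), 2)), 2))) = Add(Rational(-3, 7), Mul(Rational(1, 7), Pow(Mul(Rational(-1, 2), Rational(49, 9)), 2))) = Add(Rational(-3, 7), Mul(Rational(1, 7), Pow(Rational(-49, 18), 2))) = Add(Rational(-3, 7), Mul(Rational(1, 7), Rational(2401, 324))) = Add(Rational(-3, 7), Rational(343, 324)) = Rational(1429, 2268))
Mul(Function('w')(Pow(Add(Add(-154, 98), 2304), -1), C), Pow(Add(-4966362, -3586209), -1)) = Mul(Rational(1429, 2268), Pow(Add(-4966362, -3586209), -1)) = Mul(Rational(1429, 2268), Pow(-8552571, -1)) = Mul(Rational(1429, 2268), Rational(-1, 8552571)) = Rational(-1429, 19397231028)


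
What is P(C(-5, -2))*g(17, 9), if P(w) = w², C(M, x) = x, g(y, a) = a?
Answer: 36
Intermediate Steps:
P(C(-5, -2))*g(17, 9) = (-2)²*9 = 4*9 = 36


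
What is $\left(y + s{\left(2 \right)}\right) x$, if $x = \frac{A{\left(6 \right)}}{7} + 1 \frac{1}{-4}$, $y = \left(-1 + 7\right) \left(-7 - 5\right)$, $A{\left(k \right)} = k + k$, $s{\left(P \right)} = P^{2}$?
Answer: $- \frac{697}{7} \approx -99.571$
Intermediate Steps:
$A{\left(k \right)} = 2 k$
$y = -72$ ($y = 6 \left(-12\right) = -72$)
$x = \frac{41}{28}$ ($x = \frac{2 \cdot 6}{7} + 1 \frac{1}{-4} = 12 \cdot \frac{1}{7} + 1 \left(- \frac{1}{4}\right) = \frac{12}{7} - \frac{1}{4} = \frac{41}{28} \approx 1.4643$)
$\left(y + s{\left(2 \right)}\right) x = \left(-72 + 2^{2}\right) \frac{41}{28} = \left(-72 + 4\right) \frac{41}{28} = \left(-68\right) \frac{41}{28} = - \frac{697}{7}$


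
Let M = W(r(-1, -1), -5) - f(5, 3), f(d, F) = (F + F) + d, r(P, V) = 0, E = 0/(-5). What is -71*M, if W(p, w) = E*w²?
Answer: 781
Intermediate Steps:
E = 0 (E = 0*(-⅕) = 0)
W(p, w) = 0 (W(p, w) = 0*w² = 0)
f(d, F) = d + 2*F (f(d, F) = 2*F + d = d + 2*F)
M = -11 (M = 0 - (5 + 2*3) = 0 - (5 + 6) = 0 - 1*11 = 0 - 11 = -11)
-71*M = -71*(-11) = 781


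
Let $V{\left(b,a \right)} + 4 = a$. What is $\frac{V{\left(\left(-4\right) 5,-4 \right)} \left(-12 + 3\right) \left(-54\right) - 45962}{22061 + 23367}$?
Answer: $- \frac{24925}{22714} \approx -1.0973$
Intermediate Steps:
$V{\left(b,a \right)} = -4 + a$
$\frac{V{\left(\left(-4\right) 5,-4 \right)} \left(-12 + 3\right) \left(-54\right) - 45962}{22061 + 23367} = \frac{\left(-4 - 4\right) \left(-12 + 3\right) \left(-54\right) - 45962}{22061 + 23367} = \frac{\left(-8\right) \left(-9\right) \left(-54\right) - 45962}{45428} = \left(72 \left(-54\right) - 45962\right) \frac{1}{45428} = \left(-3888 - 45962\right) \frac{1}{45428} = \left(-49850\right) \frac{1}{45428} = - \frac{24925}{22714}$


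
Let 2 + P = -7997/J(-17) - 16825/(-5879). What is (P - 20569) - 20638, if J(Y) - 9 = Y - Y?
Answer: -2227272337/52911 ≈ -42095.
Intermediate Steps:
J(Y) = 9 (J(Y) = 9 + (Y - Y) = 9 + 0 = 9)
P = -46968760/52911 (P = -2 + (-7997/9 - 16825/(-5879)) = -2 + (-7997*1/9 - 16825*(-1/5879)) = -2 + (-7997/9 + 16825/5879) = -2 - 46862938/52911 = -46968760/52911 ≈ -887.69)
(P - 20569) - 20638 = (-46968760/52911 - 20569) - 20638 = -1135295119/52911 - 20638 = -2227272337/52911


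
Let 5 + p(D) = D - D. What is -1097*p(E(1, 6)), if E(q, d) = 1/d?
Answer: 5485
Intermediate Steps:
p(D) = -5 (p(D) = -5 + (D - D) = -5 + 0 = -5)
-1097*p(E(1, 6)) = -1097*(-5) = 5485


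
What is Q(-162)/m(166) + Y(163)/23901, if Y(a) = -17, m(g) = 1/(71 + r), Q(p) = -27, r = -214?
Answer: 92281744/23901 ≈ 3861.0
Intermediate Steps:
m(g) = -1/143 (m(g) = 1/(71 - 214) = 1/(-143) = -1/143)
Q(-162)/m(166) + Y(163)/23901 = -27/(-1/143) - 17/23901 = -27*(-143) - 17*1/23901 = 3861 - 17/23901 = 92281744/23901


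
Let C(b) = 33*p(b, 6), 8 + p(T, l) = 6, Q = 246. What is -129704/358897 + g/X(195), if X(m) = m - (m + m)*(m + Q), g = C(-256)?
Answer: -7419603826/20552236705 ≈ -0.36101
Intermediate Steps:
p(T, l) = -2 (p(T, l) = -8 + 6 = -2)
C(b) = -66 (C(b) = 33*(-2) = -66)
g = -66
X(m) = m - 2*m*(246 + m) (X(m) = m - (m + m)*(m + 246) = m - 2*m*(246 + m))
-129704/358897 + g/X(195) = -129704/358897 - 66*(-1/(195*(491 + 2*195))) = -129704*1/358897 - 66*(-1/(195*(491 + 390))) = -129704/358897 - 66/((-1*195*881)) = -129704/358897 - 66/(-171795) = -129704/358897 - 66*(-1/171795) = -129704/358897 + 22/57265 = -7419603826/20552236705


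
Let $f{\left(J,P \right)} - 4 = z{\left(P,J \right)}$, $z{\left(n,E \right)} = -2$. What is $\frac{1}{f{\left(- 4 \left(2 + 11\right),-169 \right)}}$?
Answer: $\frac{1}{2} \approx 0.5$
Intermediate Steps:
$f{\left(J,P \right)} = 2$ ($f{\left(J,P \right)} = 4 - 2 = 2$)
$\frac{1}{f{\left(- 4 \left(2 + 11\right),-169 \right)}} = \frac{1}{2}$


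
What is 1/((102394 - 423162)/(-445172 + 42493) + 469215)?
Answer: 402679/188943347753 ≈ 2.1312e-6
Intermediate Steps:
1/((102394 - 423162)/(-445172 + 42493) + 469215) = 1/(-320768/(-402679) + 469215) = 1/(-320768*(-1/402679) + 469215) = 1/(320768/402679 + 469215) = 1/(188943347753/402679) = 402679/188943347753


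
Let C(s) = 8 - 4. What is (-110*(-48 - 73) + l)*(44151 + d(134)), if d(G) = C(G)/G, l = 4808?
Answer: 53595200042/67 ≈ 7.9993e+8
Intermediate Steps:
C(s) = 4
d(G) = 4/G
(-110*(-48 - 73) + l)*(44151 + d(134)) = (-110*(-48 - 73) + 4808)*(44151 + 4/134) = (-110*(-121) + 4808)*(44151 + 4*(1/134)) = (13310 + 4808)*(44151 + 2/67) = 18118*(2958119/67) = 53595200042/67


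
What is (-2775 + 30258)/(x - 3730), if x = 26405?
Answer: 27483/22675 ≈ 1.2120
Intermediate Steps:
(-2775 + 30258)/(x - 3730) = (-2775 + 30258)/(26405 - 3730) = 27483/22675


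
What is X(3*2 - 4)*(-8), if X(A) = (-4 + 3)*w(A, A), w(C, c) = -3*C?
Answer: -48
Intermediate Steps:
X(A) = 3*A (X(A) = (-4 + 3)*(-3*A) = -(-3)*A = 3*A)
X(3*2 - 4)*(-8) = (3*(3*2 - 4))*(-8) = (3*(6 - 4))*(-8) = (3*2)*(-8) = 6*(-8) = -48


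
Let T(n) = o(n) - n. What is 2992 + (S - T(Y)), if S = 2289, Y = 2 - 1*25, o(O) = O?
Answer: 5281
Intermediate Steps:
Y = -23 (Y = 2 - 25 = -23)
T(n) = 0 (T(n) = n - n = 0)
2992 + (S - T(Y)) = 2992 + (2289 - 1*0) = 2992 + (2289 + 0) = 2992 + 2289 = 5281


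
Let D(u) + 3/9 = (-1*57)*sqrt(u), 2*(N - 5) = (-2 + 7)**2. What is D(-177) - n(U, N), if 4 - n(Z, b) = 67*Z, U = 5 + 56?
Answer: 12248/3 - 57*I*sqrt(177) ≈ 4082.7 - 758.34*I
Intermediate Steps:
N = 35/2 (N = 5 + (-2 + 7)**2/2 = 5 + (1/2)*5**2 = 5 + (1/2)*25 = 5 + 25/2 = 35/2 ≈ 17.500)
U = 61
D(u) = -1/3 - 57*sqrt(u) (D(u) = -1/3 + (-1*57)*sqrt(u) = -1/3 - 57*sqrt(u))
n(Z, b) = 4 - 67*Z
D(-177) - n(U, N) = (-1/3 - 57*I*sqrt(177)) - (4 - 67*61) = (-1/3 - 57*I*sqrt(177)) - (4 - 4087) = (-1/3 - 57*I*sqrt(177)) - 1*(-4083) = (-1/3 - 57*I*sqrt(177)) + 4083 = 12248/3 - 57*I*sqrt(177)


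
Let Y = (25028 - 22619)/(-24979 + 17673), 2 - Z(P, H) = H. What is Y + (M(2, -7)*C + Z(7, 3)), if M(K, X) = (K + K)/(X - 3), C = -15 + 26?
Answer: -209307/36530 ≈ -5.7297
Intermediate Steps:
Z(P, H) = 2 - H
C = 11
M(K, X) = 2*K/(-3 + X) (M(K, X) = (2*K)/(-3 + X) = 2*K/(-3 + X))
Y = -2409/7306 (Y = 2409/(-7306) = 2409*(-1/7306) = -2409/7306 ≈ -0.32973)
Y + (M(2, -7)*C + Z(7, 3)) = -2409/7306 + ((2*2/(-3 - 7))*11 + (2 - 1*3)) = -2409/7306 + ((2*2/(-10))*11 + (2 - 3)) = -2409/7306 + ((2*2*(-⅒))*11 - 1) = -2409/7306 + (-⅖*11 - 1) = -2409/7306 + (-22/5 - 1) = -2409/7306 - 27/5 = -209307/36530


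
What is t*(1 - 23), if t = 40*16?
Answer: -14080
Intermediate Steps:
t = 640
t*(1 - 23) = 640*(1 - 23) = 640*(-22) = -14080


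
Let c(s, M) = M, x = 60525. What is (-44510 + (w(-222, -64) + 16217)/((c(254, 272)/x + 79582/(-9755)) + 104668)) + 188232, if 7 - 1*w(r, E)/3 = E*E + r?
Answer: 888107525939380282/6179341043131 ≈ 1.4372e+5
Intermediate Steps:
w(r, E) = 21 - 3*r - 3*E² (w(r, E) = 21 - 3*(E*E + r) = 21 - 3*(E² + r) = 21 - 3*(r + E²) = 21 + (-3*r - 3*E²) = 21 - 3*r - 3*E²)
(-44510 + (w(-222, -64) + 16217)/((c(254, 272)/x + 79582/(-9755)) + 104668)) + 188232 = (-44510 + ((21 - 3*(-222) - 3*(-64)²) + 16217)/((272/60525 + 79582/(-9755)) + 104668)) + 188232 = (-44510 + ((21 + 666 - 3*4096) + 16217)/((272*(1/60525) + 79582*(-1/9755)) + 104668)) + 188232 = (-44510 + ((21 + 666 - 12288) + 16217)/((272/60525 - 79582/9755) + 104668)) + 188232 = (-44510 + (-11601 + 16217)/(-962809438/118084275 + 104668)) + 188232 = (-44510 + 4616/(12358682086262/118084275)) + 188232 = (-44510 + 4616*(118084275/12358682086262)) + 188232 = (-44510 + 272538506700/6179341043131) + 188232 = -275042197291254110/6179341043131 + 188232 = 888107525939380282/6179341043131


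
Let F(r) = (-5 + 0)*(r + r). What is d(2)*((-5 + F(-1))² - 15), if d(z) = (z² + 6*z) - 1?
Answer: 150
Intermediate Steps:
F(r) = -10*r
d(z) = -1 + z² + 6*z
d(2)*((-5 + F(-1))² - 15) = (-1 + 2² + 6*2)*((-5 - 10*(-1))² - 15) = (-1 + 4 + 12)*((-5 + 10)² - 15) = 15*(5² - 15) = 15*(25 - 15) = 15*10 = 150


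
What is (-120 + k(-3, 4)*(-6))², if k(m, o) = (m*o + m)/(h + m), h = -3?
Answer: 18225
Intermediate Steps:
k(m, o) = (m + m*o)/(-3 + m) (k(m, o) = (m*o + m)/(-3 + m) = (m + m*o)/(-3 + m))
(-120 + k(-3, 4)*(-6))² = (-120 - 3*(1 + 4)/(-3 - 3)*(-6))² = (-120 - 3*5/(-6)*(-6))² = (-120 - 3*(-⅙)*5*(-6))² = (-120 + (5/2)*(-6))² = (-120 - 15)² = (-135)² = 18225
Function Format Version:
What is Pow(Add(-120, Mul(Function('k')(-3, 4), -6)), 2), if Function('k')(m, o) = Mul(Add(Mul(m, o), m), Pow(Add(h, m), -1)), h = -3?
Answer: 18225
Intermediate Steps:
Function('k')(m, o) = Mul(Pow(Add(-3, m), -1), Add(m, Mul(m, o))) (Function('k')(m, o) = Mul(Add(Mul(m, o), m), Pow(Add(-3, m), -1)) = Mul(Add(m, Mul(m, o)), Pow(Add(-3, m), -1)) = Mul(Pow(Add(-3, m), -1), Add(m, Mul(m, o))))
Pow(Add(-120, Mul(Function('k')(-3, 4), -6)), 2) = Pow(Add(-120, Mul(Mul(-3, Pow(Add(-3, -3), -1), Add(1, 4)), -6)), 2) = Pow(Add(-120, Mul(Mul(-3, Pow(-6, -1), 5), -6)), 2) = Pow(Add(-120, Mul(Mul(-3, Rational(-1, 6), 5), -6)), 2) = Pow(Add(-120, Mul(Rational(5, 2), -6)), 2) = Pow(Add(-120, -15), 2) = Pow(-135, 2) = 18225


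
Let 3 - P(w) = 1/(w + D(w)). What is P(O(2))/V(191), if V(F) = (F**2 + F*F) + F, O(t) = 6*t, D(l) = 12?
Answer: 71/1755672 ≈ 4.0440e-5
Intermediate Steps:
V(F) = F + 2*F**2 (V(F) = (F**2 + F**2) + F = 2*F**2 + F = F + 2*F**2)
P(w) = 3 - 1/(12 + w) (P(w) = 3 - 1/(w + 12) = 3 - 1/(12 + w))
P(O(2))/V(191) = ((35 + 3*(6*2))/(12 + 6*2))/((191*(1 + 2*191))) = ((35 + 3*12)/(12 + 12))/((191*(1 + 382))) = ((35 + 36)/24)/((191*383)) = ((1/24)*71)/73153 = (71/24)*(1/73153) = 71/1755672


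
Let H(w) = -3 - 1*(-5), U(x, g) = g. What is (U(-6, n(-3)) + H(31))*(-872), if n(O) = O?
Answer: 872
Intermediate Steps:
H(w) = 2 (H(w) = -3 + 5 = 2)
(U(-6, n(-3)) + H(31))*(-872) = (-3 + 2)*(-872) = -1*(-872) = 872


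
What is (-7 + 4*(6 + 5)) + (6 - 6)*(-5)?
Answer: 37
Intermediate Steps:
(-7 + 4*(6 + 5)) + (6 - 6)*(-5) = (-7 + 4*11) + 0*(-5) = (-7 + 44) + 0 = 37 + 0 = 37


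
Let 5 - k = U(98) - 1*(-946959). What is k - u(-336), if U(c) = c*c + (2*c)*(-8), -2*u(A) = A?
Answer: -955158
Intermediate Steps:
u(A) = -A/2
U(c) = c² - 16*c
k = -954990 (k = 5 - (98*(-16 + 98) - 1*(-946959)) = 5 - (98*82 + 946959) = 5 - (8036 + 946959) = 5 - 1*954995 = 5 - 954995 = -954990)
k - u(-336) = -954990 - (-1)*(-336)/2 = -954990 - 1*168 = -954990 - 168 = -955158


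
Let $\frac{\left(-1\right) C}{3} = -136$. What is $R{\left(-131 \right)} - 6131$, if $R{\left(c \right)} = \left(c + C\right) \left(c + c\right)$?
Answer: $-78705$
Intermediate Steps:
$C = 408$ ($C = \left(-3\right) \left(-136\right) = 408$)
$R{\left(c \right)} = 2 c \left(408 + c\right)$ ($R{\left(c \right)} = \left(c + 408\right) \left(c + c\right) = \left(408 + c\right) 2 c = 2 c \left(408 + c\right)$)
$R{\left(-131 \right)} - 6131 = 2 \left(-131\right) \left(408 - 131\right) - 6131 = 2 \left(-131\right) 277 - 6131 = -72574 - 6131 = -78705$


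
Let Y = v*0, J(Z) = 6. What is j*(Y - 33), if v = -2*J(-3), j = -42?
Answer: 1386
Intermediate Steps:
v = -12 (v = -2*6 = -12)
Y = 0 (Y = -12*0 = 0)
j*(Y - 33) = -42*(0 - 33) = -42*(-33) = 1386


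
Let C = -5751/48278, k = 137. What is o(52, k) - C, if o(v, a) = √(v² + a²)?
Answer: 5751/48278 + √21473 ≈ 146.66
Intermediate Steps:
o(v, a) = √(a² + v²)
C = -5751/48278 (C = -5751*1/48278 = -5751/48278 ≈ -0.11912)
o(52, k) - C = √(137² + 52²) - 1*(-5751/48278) = √(18769 + 2704) + 5751/48278 = √21473 + 5751/48278 = 5751/48278 + √21473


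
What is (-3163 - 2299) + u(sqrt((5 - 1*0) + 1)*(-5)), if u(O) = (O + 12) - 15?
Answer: -5465 - 5*sqrt(6) ≈ -5477.3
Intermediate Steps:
u(O) = -3 + O (u(O) = (12 + O) - 15 = -3 + O)
(-3163 - 2299) + u(sqrt((5 - 1*0) + 1)*(-5)) = (-3163 - 2299) + (-3 + sqrt((5 - 1*0) + 1)*(-5)) = -5462 + (-3 + sqrt((5 + 0) + 1)*(-5)) = -5462 + (-3 + sqrt(5 + 1)*(-5)) = -5462 + (-3 + sqrt(6)*(-5)) = -5462 + (-3 - 5*sqrt(6)) = -5465 - 5*sqrt(6)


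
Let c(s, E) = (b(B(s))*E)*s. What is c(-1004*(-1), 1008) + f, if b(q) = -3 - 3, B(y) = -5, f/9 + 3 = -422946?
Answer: -9878733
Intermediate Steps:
f = -3806541 (f = -27 + 9*(-422946) = -27 - 3806514 = -3806541)
b(q) = -6
c(s, E) = -6*E*s (c(s, E) = (-6*E)*s = -6*E*s)
c(-1004*(-1), 1008) + f = -6*1008*(-1004*(-1)) - 3806541 = -6*1008*1004 - 3806541 = -6072192 - 3806541 = -9878733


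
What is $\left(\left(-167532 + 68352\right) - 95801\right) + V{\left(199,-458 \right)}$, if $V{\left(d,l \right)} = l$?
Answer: $-195439$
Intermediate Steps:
$\left(\left(-167532 + 68352\right) - 95801\right) + V{\left(199,-458 \right)} = \left(\left(-167532 + 68352\right) - 95801\right) - 458 = \left(-99180 - 95801\right) - 458 = -194981 - 458 = -195439$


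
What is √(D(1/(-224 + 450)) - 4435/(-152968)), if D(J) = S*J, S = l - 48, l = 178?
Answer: 5*√1805298468998/8642692 ≈ 0.77731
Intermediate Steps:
S = 130 (S = 178 - 48 = 130)
D(J) = 130*J
√(D(1/(-224 + 450)) - 4435/(-152968)) = √(130/(-224 + 450) - 4435/(-152968)) = √(130/226 - 4435*(-1/152968)) = √(130*(1/226) + 4435/152968) = √(65/113 + 4435/152968) = √(10444075/17285384) = 5*√1805298468998/8642692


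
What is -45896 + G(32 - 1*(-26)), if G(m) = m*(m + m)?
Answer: -39168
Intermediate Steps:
G(m) = 2*m² (G(m) = m*(2*m) = 2*m²)
-45896 + G(32 - 1*(-26)) = -45896 + 2*(32 - 1*(-26))² = -45896 + 2*(32 + 26)² = -45896 + 2*58² = -45896 + 2*3364 = -45896 + 6728 = -39168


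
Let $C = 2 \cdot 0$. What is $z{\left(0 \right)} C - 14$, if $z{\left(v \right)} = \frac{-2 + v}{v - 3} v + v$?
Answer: $-14$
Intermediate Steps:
$C = 0$
$z{\left(v \right)} = v + \frac{v \left(-2 + v\right)}{-3 + v}$ ($z{\left(v \right)} = \frac{-2 + v}{-3 + v} v + v = \frac{v \left(-2 + v\right)}{-3 + v} + v = v + \frac{v \left(-2 + v\right)}{-3 + v}$)
$z{\left(0 \right)} C - 14 = \frac{0 \left(-5 + 2 \cdot 0\right)}{-3 + 0} \cdot 0 - 14 = \frac{0 \left(-5 + 0\right)}{-3} \cdot 0 - 14 = 0 \left(- \frac{1}{3}\right) \left(-5\right) 0 - 14 = 0 \cdot 0 - 14 = 0 - 14 = -14$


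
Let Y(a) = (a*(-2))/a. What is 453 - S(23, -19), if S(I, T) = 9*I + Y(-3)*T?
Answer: 208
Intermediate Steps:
Y(a) = -2 (Y(a) = (-2*a)/a = -2)
S(I, T) = -2*T + 9*I (S(I, T) = 9*I - 2*T = -2*T + 9*I)
453 - S(23, -19) = 453 - (-2*(-19) + 9*23) = 453 - (38 + 207) = 453 - 1*245 = 453 - 245 = 208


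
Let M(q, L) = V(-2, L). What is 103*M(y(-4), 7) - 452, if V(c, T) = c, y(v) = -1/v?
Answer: -658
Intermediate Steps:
M(q, L) = -2
103*M(y(-4), 7) - 452 = 103*(-2) - 452 = -206 - 452 = -658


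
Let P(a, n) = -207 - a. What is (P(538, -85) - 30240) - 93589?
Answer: -124574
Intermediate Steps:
(P(538, -85) - 30240) - 93589 = ((-207 - 1*538) - 30240) - 93589 = ((-207 - 538) - 30240) - 93589 = (-745 - 30240) - 93589 = -30985 - 93589 = -124574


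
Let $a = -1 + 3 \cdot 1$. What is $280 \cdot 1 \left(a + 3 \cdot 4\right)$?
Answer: $3920$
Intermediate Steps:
$a = 2$ ($a = -1 + 3 = 2$)
$280 \cdot 1 \left(a + 3 \cdot 4\right) = 280 \cdot 1 \left(2 + 3 \cdot 4\right) = 280 \cdot 1 \left(2 + 12\right) = 280 \cdot 1 \cdot 14 = 280 \cdot 14 = 3920$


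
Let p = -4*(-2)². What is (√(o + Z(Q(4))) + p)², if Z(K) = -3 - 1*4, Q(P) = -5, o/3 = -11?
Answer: 216 - 64*I*√10 ≈ 216.0 - 202.39*I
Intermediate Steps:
o = -33 (o = 3*(-11) = -33)
Z(K) = -7 (Z(K) = -3 - 4 = -7)
p = -16 (p = -4*4 = -16)
(√(o + Z(Q(4))) + p)² = (√(-33 - 7) - 16)² = (√(-40) - 16)² = (2*I*√10 - 16)² = (-16 + 2*I*√10)²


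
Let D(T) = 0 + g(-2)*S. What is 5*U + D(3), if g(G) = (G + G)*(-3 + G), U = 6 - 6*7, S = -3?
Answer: -240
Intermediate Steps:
U = -36 (U = 6 - 42 = -36)
g(G) = 2*G*(-3 + G) (g(G) = (2*G)*(-3 + G) = 2*G*(-3 + G))
D(T) = -60 (D(T) = 0 + (2*(-2)*(-3 - 2))*(-3) = 0 + (2*(-2)*(-5))*(-3) = 0 + 20*(-3) = 0 - 60 = -60)
5*U + D(3) = 5*(-36) - 60 = -180 - 60 = -240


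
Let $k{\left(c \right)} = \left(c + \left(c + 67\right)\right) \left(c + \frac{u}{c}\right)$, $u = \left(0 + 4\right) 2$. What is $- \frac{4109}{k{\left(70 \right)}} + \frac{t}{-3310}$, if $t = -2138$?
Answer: $\frac{305014657}{840703590} \approx 0.36281$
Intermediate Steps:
$u = 8$ ($u = 4 \cdot 2 = 8$)
$k{\left(c \right)} = \left(67 + 2 c\right) \left(c + \frac{8}{c}\right)$ ($k{\left(c \right)} = \left(c + \left(c + 67\right)\right) \left(c + \frac{8}{c}\right) = \left(c + \left(67 + c\right)\right) \left(c + \frac{8}{c}\right) = \left(67 + 2 c\right) \left(c + \frac{8}{c}\right)$)
$- \frac{4109}{k{\left(70 \right)}} + \frac{t}{-3310} = - \frac{4109}{16 + 2 \cdot 70^{2} + 67 \cdot 70 + \frac{536}{70}} - \frac{2138}{-3310} = - \frac{4109}{16 + 2 \cdot 4900 + 4690 + 536 \cdot \frac{1}{70}} - - \frac{1069}{1655} = - \frac{4109}{16 + 9800 + 4690 + \frac{268}{35}} + \frac{1069}{1655} = - \frac{4109}{\frac{507978}{35}} + \frac{1069}{1655} = \left(-4109\right) \frac{35}{507978} + \frac{1069}{1655} = - \frac{143815}{507978} + \frac{1069}{1655} = \frac{305014657}{840703590}$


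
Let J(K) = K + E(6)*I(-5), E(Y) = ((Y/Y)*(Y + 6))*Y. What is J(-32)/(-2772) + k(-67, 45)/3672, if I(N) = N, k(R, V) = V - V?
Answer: 14/99 ≈ 0.14141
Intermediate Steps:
k(R, V) = 0
E(Y) = Y*(6 + Y) (E(Y) = (1*(6 + Y))*Y = (6 + Y)*Y = Y*(6 + Y))
J(K) = -360 + K (J(K) = K + (6*(6 + 6))*(-5) = K + (6*12)*(-5) = K + 72*(-5) = K - 360 = -360 + K)
J(-32)/(-2772) + k(-67, 45)/3672 = (-360 - 32)/(-2772) + 0/3672 = -392*(-1/2772) + 0*(1/3672) = 14/99 + 0 = 14/99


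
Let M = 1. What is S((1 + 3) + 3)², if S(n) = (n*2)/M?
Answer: 196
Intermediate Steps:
S(n) = 2*n (S(n) = (n*2)/1 = (2*n)*1 = 2*n)
S((1 + 3) + 3)² = (2*((1 + 3) + 3))² = (2*(4 + 3))² = (2*7)² = 14² = 196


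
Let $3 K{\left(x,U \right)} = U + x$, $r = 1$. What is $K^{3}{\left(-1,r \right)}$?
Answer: $0$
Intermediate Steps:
$K{\left(x,U \right)} = \frac{U}{3} + \frac{x}{3}$ ($K{\left(x,U \right)} = \frac{U + x}{3} = \frac{U}{3} + \frac{x}{3}$)
$K^{3}{\left(-1,r \right)} = \left(\frac{1}{3} \cdot 1 + \frac{1}{3} \left(-1\right)\right)^{3} = \left(\frac{1}{3} - \frac{1}{3}\right)^{3} = 0^{3} = 0$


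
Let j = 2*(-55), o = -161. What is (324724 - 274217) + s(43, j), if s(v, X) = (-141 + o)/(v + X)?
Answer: 3384271/67 ≈ 50512.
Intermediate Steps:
j = -110
s(v, X) = -302/(X + v) (s(v, X) = (-141 - 161)/(v + X) = -302/(X + v))
(324724 - 274217) + s(43, j) = (324724 - 274217) - 302/(-110 + 43) = 50507 - 302/(-67) = 50507 - 302*(-1/67) = 50507 + 302/67 = 3384271/67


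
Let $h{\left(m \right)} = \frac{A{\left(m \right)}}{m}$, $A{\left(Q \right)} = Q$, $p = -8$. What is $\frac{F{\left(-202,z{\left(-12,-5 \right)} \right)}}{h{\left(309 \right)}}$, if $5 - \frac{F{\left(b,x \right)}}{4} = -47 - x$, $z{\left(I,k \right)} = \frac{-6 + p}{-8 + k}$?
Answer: $\frac{2760}{13} \approx 212.31$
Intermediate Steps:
$z{\left(I,k \right)} = - \frac{14}{-8 + k}$ ($z{\left(I,k \right)} = \frac{-6 - 8}{-8 + k} = - \frac{14}{-8 + k}$)
$F{\left(b,x \right)} = 208 + 4 x$ ($F{\left(b,x \right)} = 20 - 4 \left(-47 - x\right) = 20 + \left(188 + 4 x\right) = 208 + 4 x$)
$h{\left(m \right)} = 1$ ($h{\left(m \right)} = \frac{m}{m} = 1$)
$\frac{F{\left(-202,z{\left(-12,-5 \right)} \right)}}{h{\left(309 \right)}} = \frac{208 + 4 \left(- \frac{14}{-8 - 5}\right)}{1} = \left(208 + 4 \left(- \frac{14}{-13}\right)\right) 1 = \left(208 + 4 \left(\left(-14\right) \left(- \frac{1}{13}\right)\right)\right) 1 = \left(208 + 4 \cdot \frac{14}{13}\right) 1 = \left(208 + \frac{56}{13}\right) 1 = \frac{2760}{13} \cdot 1 = \frac{2760}{13}$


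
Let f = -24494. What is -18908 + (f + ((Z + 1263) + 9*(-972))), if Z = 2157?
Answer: -48730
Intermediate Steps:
-18908 + (f + ((Z + 1263) + 9*(-972))) = -18908 + (-24494 + ((2157 + 1263) + 9*(-972))) = -18908 + (-24494 + (3420 - 8748)) = -18908 + (-24494 - 5328) = -18908 - 29822 = -48730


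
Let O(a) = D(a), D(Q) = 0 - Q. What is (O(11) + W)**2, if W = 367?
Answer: 126736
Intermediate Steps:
D(Q) = -Q
O(a) = -a
(O(11) + W)**2 = (-1*11 + 367)**2 = (-11 + 367)**2 = 356**2 = 126736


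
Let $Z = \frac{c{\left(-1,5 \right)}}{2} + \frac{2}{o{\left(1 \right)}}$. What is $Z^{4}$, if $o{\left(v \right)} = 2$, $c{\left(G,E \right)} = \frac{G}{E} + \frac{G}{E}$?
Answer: $\frac{256}{625} \approx 0.4096$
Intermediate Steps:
$c{\left(G,E \right)} = \frac{2 G}{E}$
$Z = \frac{4}{5}$ ($Z = \frac{2 \left(-1\right) \frac{1}{5}}{2} + \frac{2}{2} = 2 \left(-1\right) \frac{1}{5} \cdot \frac{1}{2} + 2 \cdot \frac{1}{2} = \left(- \frac{2}{5}\right) \frac{1}{2} + 1 = - \frac{1}{5} + 1 = \frac{4}{5} \approx 0.8$)
$Z^{4} = \left(\frac{4}{5}\right)^{4} = \frac{256}{625}$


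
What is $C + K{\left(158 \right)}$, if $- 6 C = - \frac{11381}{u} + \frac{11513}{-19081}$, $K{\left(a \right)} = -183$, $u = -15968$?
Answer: $- \frac{334577899261}{1828112448} \approx -183.02$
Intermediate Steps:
$C = - \frac{33321277}{1828112448}$ ($C = - \frac{- \frac{11381}{-15968} + \frac{11513}{-19081}}{6} = - \frac{\left(-11381\right) \left(- \frac{1}{15968}\right) + 11513 \left(- \frac{1}{19081}\right)}{6} = - \frac{\frac{11381}{15968} - \frac{11513}{19081}}{6} = \left(- \frac{1}{6}\right) \frac{33321277}{304685408} = - \frac{33321277}{1828112448} \approx -0.018227$)
$C + K{\left(158 \right)} = - \frac{33321277}{1828112448} - 183 = - \frac{334577899261}{1828112448}$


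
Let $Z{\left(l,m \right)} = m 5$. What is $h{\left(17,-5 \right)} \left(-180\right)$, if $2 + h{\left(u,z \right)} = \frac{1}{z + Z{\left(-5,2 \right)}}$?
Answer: $324$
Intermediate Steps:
$Z{\left(l,m \right)} = 5 m$
$h{\left(u,z \right)} = -2 + \frac{1}{10 + z}$ ($h{\left(u,z \right)} = -2 + \frac{1}{z + 5 \cdot 2} = -2 + \frac{1}{z + 10} = -2 + \frac{1}{10 + z}$)
$h{\left(17,-5 \right)} \left(-180\right) = \frac{-19 - -10}{10 - 5} \left(-180\right) = \frac{-19 + 10}{5} \left(-180\right) = \frac{1}{5} \left(-9\right) \left(-180\right) = \left(- \frac{9}{5}\right) \left(-180\right) = 324$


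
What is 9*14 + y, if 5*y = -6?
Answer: 624/5 ≈ 124.80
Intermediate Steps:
y = -6/5 (y = (⅕)*(-6) = -6/5 ≈ -1.2000)
9*14 + y = 9*14 - 6/5 = 126 - 6/5 = 624/5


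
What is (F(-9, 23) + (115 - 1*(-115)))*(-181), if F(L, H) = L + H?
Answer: -44164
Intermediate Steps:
F(L, H) = H + L
(F(-9, 23) + (115 - 1*(-115)))*(-181) = ((23 - 9) + (115 - 1*(-115)))*(-181) = (14 + (115 + 115))*(-181) = (14 + 230)*(-181) = 244*(-181) = -44164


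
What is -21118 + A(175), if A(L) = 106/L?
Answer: -3695544/175 ≈ -21117.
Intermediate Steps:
-21118 + A(175) = -21118 + 106/175 = -3695544/175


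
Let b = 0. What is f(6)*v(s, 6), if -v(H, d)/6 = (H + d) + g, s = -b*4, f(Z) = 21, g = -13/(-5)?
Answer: -5418/5 ≈ -1083.6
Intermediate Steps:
g = 13/5 (g = -13*(-1/5) = 13/5 ≈ 2.6000)
s = 0 (s = -1*0*4 = 0*4 = 0)
v(H, d) = -78/5 - 6*H - 6*d (v(H, d) = -6*((H + d) + 13/5) = -6*(13/5 + H + d) = -78/5 - 6*H - 6*d)
f(6)*v(s, 6) = 21*(-78/5 - 6*0 - 6*6) = 21*(-78/5 + 0 - 36) = 21*(-258/5) = -5418/5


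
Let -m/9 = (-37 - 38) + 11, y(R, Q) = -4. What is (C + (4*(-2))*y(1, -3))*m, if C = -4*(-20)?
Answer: 64512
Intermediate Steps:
C = 80
m = 576 (m = -9*((-37 - 38) + 11) = -9*(-75 + 11) = -9*(-64) = 576)
(C + (4*(-2))*y(1, -3))*m = (80 + (4*(-2))*(-4))*576 = (80 - 8*(-4))*576 = (80 + 32)*576 = 112*576 = 64512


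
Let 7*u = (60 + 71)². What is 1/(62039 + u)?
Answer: 7/451434 ≈ 1.5506e-5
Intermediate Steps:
u = 17161/7 (u = (60 + 71)²/7 = (⅐)*131² = (⅐)*17161 = 17161/7 ≈ 2451.6)
1/(62039 + u) = 1/(62039 + 17161/7) = 1/(451434/7) = 7/451434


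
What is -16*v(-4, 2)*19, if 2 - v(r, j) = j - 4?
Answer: -1216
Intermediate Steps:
v(r, j) = 6 - j (v(r, j) = 2 - (j - 4) = 2 - (-4 + j) = 2 + (4 - j) = 6 - j)
-16*v(-4, 2)*19 = -16*(6 - 1*2)*19 = -16*(6 - 2)*19 = -16*4*19 = -64*19 = -1216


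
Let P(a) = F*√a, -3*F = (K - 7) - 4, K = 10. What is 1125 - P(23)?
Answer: 1125 - √23/3 ≈ 1123.4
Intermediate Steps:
F = ⅓ (F = -((10 - 7) - 4)/3 = -(3 - 4)/3 = -⅓*(-1) = ⅓ ≈ 0.33333)
P(a) = √a/3
1125 - P(23) = 1125 - √23/3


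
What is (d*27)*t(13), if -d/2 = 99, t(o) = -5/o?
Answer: 26730/13 ≈ 2056.2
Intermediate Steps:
d = -198 (d = -2*99 = -198)
(d*27)*t(13) = (-198*27)*(-5/13) = -(-26730)/13 = -5346*(-5/13) = 26730/13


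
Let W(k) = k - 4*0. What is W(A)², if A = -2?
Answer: 4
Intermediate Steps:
W(k) = k (W(k) = k + 0 = k)
W(A)² = (-2)² = 4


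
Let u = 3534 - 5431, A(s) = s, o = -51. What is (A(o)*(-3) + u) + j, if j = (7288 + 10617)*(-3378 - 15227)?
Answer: -333124269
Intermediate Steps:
j = -333122525 (j = 17905*(-18605) = -333122525)
u = -1897
(A(o)*(-3) + u) + j = (-51*(-3) - 1897) - 333122525 = (153 - 1897) - 333122525 = -1744 - 333122525 = -333124269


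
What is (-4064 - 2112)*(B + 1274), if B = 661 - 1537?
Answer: -2458048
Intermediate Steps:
B = -876
(-4064 - 2112)*(B + 1274) = (-4064 - 2112)*(-876 + 1274) = -6176*398 = -2458048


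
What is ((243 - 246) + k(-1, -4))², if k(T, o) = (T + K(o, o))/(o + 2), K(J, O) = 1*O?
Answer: ¼ ≈ 0.25000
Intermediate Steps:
K(J, O) = O
k(T, o) = (T + o)/(2 + o) (k(T, o) = (T + o)/(o + 2) = (T + o)/(2 + o))
((243 - 246) + k(-1, -4))² = ((243 - 246) + (-1 - 4)/(2 - 4))² = (-3 - 5/(-2))² = (-3 - ½*(-5))² = (-3 + 5/2)² = (-½)² = ¼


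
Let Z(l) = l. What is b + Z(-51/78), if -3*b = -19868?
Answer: 516517/78 ≈ 6622.0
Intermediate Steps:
b = 19868/3 (b = -1/3*(-19868) = 19868/3 ≈ 6622.7)
b + Z(-51/78) = 19868/3 - 51/78 = 19868/3 - 51*1/78 = 19868/3 - 17/26 = 516517/78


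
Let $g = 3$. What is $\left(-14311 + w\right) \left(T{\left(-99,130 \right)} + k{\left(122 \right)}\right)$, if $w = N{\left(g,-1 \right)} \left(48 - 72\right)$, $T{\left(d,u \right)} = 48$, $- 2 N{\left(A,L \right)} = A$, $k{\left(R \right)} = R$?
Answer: $-2426750$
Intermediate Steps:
$N{\left(A,L \right)} = - \frac{A}{2}$
$w = 36$ ($w = \left(- \frac{1}{2}\right) 3 \left(48 - 72\right) = \left(- \frac{3}{2}\right) \left(-24\right) = 36$)
$\left(-14311 + w\right) \left(T{\left(-99,130 \right)} + k{\left(122 \right)}\right) = \left(-14311 + 36\right) \left(48 + 122\right) = \left(-14275\right) 170 = -2426750$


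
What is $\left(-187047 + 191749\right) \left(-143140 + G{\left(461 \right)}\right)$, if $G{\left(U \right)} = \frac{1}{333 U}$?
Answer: $- \frac{103321046550938}{153513} \approx -6.7304 \cdot 10^{8}$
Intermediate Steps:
$G{\left(U \right)} = \frac{1}{333 U}$
$\left(-187047 + 191749\right) \left(-143140 + G{\left(461 \right)}\right) = \left(-187047 + 191749\right) \left(-143140 + \frac{1}{333 \cdot 461}\right) = 4702 \left(-143140 + \frac{1}{333} \cdot \frac{1}{461}\right) = 4702 \left(-143140 + \frac{1}{153513}\right) = 4702 \left(- \frac{21973850819}{153513}\right) = - \frac{103321046550938}{153513}$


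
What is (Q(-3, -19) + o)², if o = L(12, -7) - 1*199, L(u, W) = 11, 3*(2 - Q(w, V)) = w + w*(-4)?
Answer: 35721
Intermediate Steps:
Q(w, V) = 2 + w (Q(w, V) = 2 - (w + w*(-4))/3 = 2 - (w - 4*w)/3 = 2 - (-1)*w = 2 + w)
o = -188 (o = 11 - 1*199 = 11 - 199 = -188)
(Q(-3, -19) + o)² = ((2 - 3) - 188)² = (-1 - 188)² = (-189)² = 35721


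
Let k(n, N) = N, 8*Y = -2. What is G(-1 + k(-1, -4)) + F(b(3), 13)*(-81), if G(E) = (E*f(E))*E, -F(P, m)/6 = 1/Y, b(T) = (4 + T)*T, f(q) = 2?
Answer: -1894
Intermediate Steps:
Y = -1/4 (Y = (1/8)*(-2) = -1/4 ≈ -0.25000)
b(T) = T*(4 + T)
F(P, m) = 24 (F(P, m) = -6/(-1/4) = -6*(-4) = 24)
G(E) = 2*E**2 (G(E) = (E*2)*E = (2*E)*E = 2*E**2)
G(-1 + k(-1, -4)) + F(b(3), 13)*(-81) = 2*(-1 - 4)**2 + 24*(-81) = 2*(-5)**2 - 1944 = 2*25 - 1944 = 50 - 1944 = -1894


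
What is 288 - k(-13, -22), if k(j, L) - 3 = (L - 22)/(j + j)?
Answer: 3683/13 ≈ 283.31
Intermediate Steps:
k(j, L) = 3 + (-22 + L)/(2*j) (k(j, L) = 3 + (L - 22)/(j + j) = 3 + (-22 + L)/((2*j)) = 3 + (-22 + L)*(1/(2*j)) = 3 + (-22 + L)/(2*j))
288 - k(-13, -22) = 288 - (-22 - 22 + 6*(-13))/(2*(-13)) = 288 - (-1)*(-22 - 22 - 78)/(2*13) = 288 - (-1)*(-122)/(2*13) = 288 - 1*61/13 = 288 - 61/13 = 3683/13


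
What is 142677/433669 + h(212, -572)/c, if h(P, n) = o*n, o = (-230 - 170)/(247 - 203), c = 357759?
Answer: 53299059643/155148987771 ≈ 0.34353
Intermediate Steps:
o = -100/11 (o = -400/44 = -400*1/44 = -100/11 ≈ -9.0909)
h(P, n) = -100*n/11
142677/433669 + h(212, -572)/c = 142677/433669 - 100/11*(-572)/357759 = 142677*(1/433669) + 5200*(1/357759) = 142677/433669 + 5200/357759 = 53299059643/155148987771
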